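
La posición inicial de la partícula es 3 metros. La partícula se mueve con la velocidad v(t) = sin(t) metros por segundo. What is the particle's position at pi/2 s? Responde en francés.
Nous devons trouver la primitive de notre équation de la vitesse v(t) = sin(t) 1 fois. En prenant ∫v(t)dt et en appliquant x(0) = 3, nous trouvons x(t) = 4 - cos(t). De l'équation de la position x(t) = 4 - cos(t), nous substituons t = pi/2 pour obtenir x = 4.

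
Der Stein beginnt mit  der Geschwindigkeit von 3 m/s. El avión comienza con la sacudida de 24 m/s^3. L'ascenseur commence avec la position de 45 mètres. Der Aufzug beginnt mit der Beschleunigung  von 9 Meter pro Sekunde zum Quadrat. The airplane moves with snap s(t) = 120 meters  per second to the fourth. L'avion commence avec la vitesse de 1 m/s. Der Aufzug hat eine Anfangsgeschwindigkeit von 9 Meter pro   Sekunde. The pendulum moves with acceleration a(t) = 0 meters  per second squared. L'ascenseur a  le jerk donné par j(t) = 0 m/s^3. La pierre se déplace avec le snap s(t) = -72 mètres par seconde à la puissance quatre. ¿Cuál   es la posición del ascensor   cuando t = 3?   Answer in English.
To solve this, we need to take 3 antiderivatives of our jerk equation j(t) = 0. Taking ∫j(t)dt and applying a(0) = 9, we find a(t) = 9. The integral of acceleration is velocity. Using v(0) = 9, we get v(t) = 9·t + 9. Finding the antiderivative of v(t) and using x(0) = 45: x(t) = 9·t^2/2 + 9·t + 45. We have position x(t) = 9·t^2/2 + 9·t + 45. Substituting t = 3: x(3) = 225/2.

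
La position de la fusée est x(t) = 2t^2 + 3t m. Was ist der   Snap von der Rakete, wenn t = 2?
Wir müssen unsere Gleichung für die Position x(t) = 2·t^2 + 3·t 4-mal ableiten. Die Ableitung von der Position ergibt die Geschwindigkeit: v(t) = 4·t + 3. Mit d/dt von v(t) finden wir a(t) = 4. Durch Ableiten von der Beschleunigung erhalten wir den Ruck: j(t) = 0. Mit d/dt von j(t) finden wir s(t) = 0. Aus der Gleichung für den Snap s(t) = 0, setzen wir t = 2 ein und erhalten s = 0.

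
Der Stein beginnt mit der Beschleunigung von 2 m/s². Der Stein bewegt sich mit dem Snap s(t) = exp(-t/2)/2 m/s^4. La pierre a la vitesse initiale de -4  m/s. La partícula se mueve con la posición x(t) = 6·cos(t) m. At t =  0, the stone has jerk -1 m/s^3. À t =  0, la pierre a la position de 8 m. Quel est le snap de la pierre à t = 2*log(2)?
En utilisant s(t) = exp(-t/2)/2 et en substituant t = 2*log(2), nous trouvons s = 1/4.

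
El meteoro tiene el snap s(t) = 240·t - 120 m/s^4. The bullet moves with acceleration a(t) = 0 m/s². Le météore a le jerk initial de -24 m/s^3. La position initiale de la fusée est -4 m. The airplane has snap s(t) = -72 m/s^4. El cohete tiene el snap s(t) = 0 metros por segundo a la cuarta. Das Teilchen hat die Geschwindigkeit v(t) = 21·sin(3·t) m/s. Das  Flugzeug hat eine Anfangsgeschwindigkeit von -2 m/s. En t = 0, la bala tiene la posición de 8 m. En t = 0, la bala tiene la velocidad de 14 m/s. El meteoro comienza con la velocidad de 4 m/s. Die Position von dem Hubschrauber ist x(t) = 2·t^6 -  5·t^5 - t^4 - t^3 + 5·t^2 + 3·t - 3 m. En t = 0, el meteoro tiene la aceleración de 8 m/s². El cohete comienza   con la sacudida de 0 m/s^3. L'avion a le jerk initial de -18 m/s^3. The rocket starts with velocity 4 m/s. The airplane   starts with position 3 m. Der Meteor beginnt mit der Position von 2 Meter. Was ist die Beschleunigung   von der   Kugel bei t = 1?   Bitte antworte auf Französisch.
En utilisant a(t) = 0 et en substituant t = 1, nous trouvons a = 0.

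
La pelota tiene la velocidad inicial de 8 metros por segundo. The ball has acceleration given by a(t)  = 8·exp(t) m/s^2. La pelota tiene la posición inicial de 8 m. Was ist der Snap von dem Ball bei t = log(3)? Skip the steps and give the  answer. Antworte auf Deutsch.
Der Snap bei t = log(3) ist s = 24.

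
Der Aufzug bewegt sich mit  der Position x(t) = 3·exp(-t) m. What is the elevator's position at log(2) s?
From the given position equation x(t) = 3·exp(-t), we substitute t = log(2) to get x = 3/2.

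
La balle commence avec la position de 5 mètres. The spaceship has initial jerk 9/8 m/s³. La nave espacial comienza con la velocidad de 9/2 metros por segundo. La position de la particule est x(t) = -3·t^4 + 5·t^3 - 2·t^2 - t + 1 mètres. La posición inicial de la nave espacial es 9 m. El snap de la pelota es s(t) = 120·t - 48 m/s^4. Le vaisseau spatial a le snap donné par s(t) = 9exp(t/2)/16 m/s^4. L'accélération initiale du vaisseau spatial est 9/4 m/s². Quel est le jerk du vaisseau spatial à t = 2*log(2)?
Nous devons trouver l'intégrale de notre équation du snap s(t) = 9·exp(t/2)/16 1 fois. En intégrant le snap et en utilisant la condition initiale j(0) = 9/8, nous obtenons j(t) = 9·exp(t/2)/8. De l'équation du jerk j(t) = 9·exp(t/2)/8, nous substituons t = 2*log(2) pour obtenir j = 9/4.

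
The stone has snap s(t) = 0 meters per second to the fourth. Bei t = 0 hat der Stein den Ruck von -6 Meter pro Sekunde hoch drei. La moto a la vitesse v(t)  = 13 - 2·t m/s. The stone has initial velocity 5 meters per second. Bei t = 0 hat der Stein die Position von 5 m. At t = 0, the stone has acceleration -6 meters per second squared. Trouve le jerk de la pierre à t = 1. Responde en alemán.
Um dies zu lösen, müssen wir 1 Integral unserer Gleichung für den Snap s(t) = 0 finden. Mit ∫s(t)dt und Anwendung von j(0) = -6, finden wir j(t) = -6. Aus der Gleichung für den Ruck j(t) = -6, setzen wir t = 1 ein und erhalten j = -6.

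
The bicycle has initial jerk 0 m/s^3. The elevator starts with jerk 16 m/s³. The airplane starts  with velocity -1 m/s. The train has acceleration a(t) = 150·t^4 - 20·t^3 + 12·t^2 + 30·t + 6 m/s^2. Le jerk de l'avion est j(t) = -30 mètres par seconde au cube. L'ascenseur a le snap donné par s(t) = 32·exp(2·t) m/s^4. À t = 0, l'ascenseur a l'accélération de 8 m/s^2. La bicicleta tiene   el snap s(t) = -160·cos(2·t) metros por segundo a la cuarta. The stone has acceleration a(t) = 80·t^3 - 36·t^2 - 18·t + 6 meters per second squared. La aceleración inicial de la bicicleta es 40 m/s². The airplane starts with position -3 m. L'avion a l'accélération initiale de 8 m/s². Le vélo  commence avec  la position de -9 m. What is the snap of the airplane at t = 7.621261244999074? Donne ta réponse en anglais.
We must differentiate our jerk equation j(t) = -30 1 time. Taking d/dt of j(t), we find s(t) = 0. Using s(t) = 0 and substituting t = 7.621261244999074, we find s = 0.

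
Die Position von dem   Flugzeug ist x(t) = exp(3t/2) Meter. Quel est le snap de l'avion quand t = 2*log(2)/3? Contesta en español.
Partiendo de la posición x(t) = exp(3·t/2), tomamos 4 derivadas. La derivada de la posición da la velocidad: v(t) = 3·exp(3·t/2)/2. La derivada de la velocidad da la aceleración: a(t) = 9·exp(3·t/2)/4. La derivada de la aceleración da la sacudida: j(t) = 27·exp(3·t/2)/8. Tomando d/dt de j(t), encontramos s(t) = 81·exp(3·t/2)/16. De la ecuación del snap s(t) = 81·exp(3·t/2)/16, sustituimos t = 2*log(2)/3 para obtener s = 81/8.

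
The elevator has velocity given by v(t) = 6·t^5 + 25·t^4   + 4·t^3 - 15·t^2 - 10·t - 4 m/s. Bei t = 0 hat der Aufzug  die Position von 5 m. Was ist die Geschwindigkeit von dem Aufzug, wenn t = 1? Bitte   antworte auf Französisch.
En utilisant v(t) = 6·t^5 + 25·t^4 + 4·t^3 - 15·t^2 - 10·t - 4 et en substituant t = 1, nous trouvons v = 6.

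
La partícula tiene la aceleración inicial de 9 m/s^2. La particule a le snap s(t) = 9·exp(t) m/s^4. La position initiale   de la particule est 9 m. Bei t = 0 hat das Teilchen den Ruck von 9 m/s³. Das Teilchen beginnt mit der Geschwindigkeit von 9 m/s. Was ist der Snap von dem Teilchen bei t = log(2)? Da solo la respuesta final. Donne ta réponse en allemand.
Bei t = log(2), s = 18.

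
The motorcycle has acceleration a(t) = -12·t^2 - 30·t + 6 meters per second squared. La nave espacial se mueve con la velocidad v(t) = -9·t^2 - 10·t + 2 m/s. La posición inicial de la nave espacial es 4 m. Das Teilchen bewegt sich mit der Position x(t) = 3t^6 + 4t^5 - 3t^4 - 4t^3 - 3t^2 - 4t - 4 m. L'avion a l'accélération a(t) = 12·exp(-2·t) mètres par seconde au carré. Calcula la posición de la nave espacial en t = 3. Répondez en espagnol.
Necesitamos integrar nuestra ecuación de la velocidad v(t) = -9·t^2 - 10·t + 2 1 vez. Tomando ∫v(t)dt y aplicando x(0) = 4, encontramos x(t) = -3·t^3 - 5·t^2 + 2·t + 4. Tenemos la posición x(t) = -3·t^3 - 5·t^2 + 2·t + 4. Sustituyendo t = 3: x(3) = -116.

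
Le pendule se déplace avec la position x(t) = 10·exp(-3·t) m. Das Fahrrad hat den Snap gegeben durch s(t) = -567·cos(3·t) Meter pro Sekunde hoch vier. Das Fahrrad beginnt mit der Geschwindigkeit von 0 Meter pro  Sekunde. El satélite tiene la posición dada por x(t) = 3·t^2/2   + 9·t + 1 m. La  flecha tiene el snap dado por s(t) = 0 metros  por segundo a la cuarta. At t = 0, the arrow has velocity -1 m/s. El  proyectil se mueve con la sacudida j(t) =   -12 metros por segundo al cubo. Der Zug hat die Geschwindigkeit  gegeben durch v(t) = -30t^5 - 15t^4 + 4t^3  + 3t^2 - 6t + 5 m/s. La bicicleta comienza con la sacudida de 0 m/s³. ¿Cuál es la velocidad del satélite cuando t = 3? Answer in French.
En partant de la position x(t) = 3·t^2/2 + 9·t + 1, nous prenons 1 dérivée. En prenant d/dt de x(t), nous trouvons v(t) = 3·t + 9. De l'équation de la vitesse v(t) = 3·t + 9, nous substituons t = 3 pour obtenir v = 18.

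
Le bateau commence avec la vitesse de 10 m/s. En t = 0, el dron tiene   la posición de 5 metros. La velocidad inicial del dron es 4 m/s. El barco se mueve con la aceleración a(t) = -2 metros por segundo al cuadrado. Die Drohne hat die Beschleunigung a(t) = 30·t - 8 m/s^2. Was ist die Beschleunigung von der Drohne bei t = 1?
Mit a(t) = 30·t - 8 und Einsetzen von t = 1, finden wir a = 22.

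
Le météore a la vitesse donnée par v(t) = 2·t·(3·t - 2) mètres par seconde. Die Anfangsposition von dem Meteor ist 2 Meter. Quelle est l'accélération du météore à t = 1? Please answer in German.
Wir müssen unsere Gleichung für die Geschwindigkeit v(t) = 2·t·(3·t - 2) 1-mal ableiten. Die Ableitung von der Geschwindigkeit ergibt die Beschleunigung: a(t) = 12·t - 4. Aus der Gleichung für die Beschleunigung a(t) = 12·t - 4, setzen wir t = 1 ein und erhalten a = 8.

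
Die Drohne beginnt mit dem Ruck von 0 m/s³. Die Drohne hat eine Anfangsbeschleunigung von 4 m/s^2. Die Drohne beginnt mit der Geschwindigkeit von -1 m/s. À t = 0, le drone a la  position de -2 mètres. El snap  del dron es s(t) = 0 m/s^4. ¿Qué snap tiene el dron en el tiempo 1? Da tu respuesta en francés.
En utilisant s(t) = 0 et en substituant t = 1, nous trouvons s = 0.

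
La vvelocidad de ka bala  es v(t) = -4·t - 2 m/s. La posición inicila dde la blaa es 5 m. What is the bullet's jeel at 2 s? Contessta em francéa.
En partant de la vitesse v(t) = -4·t - 2, nous prenons 2 dérivées. En dérivant la vitesse, nous obtenons l'accélération: a(t) = -4. En prenant d/dt de a(t), nous trouvons j(t) = 0. En utilisant j(t) = 0 et en substituant t = 2, nous trouvons j = 0.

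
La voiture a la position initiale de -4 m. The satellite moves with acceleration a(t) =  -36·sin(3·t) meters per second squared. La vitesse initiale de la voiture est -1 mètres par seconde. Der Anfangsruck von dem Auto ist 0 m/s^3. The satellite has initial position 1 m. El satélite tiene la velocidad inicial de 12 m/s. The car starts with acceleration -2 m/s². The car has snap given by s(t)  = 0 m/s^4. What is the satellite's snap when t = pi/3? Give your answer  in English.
We must differentiate our acceleration equation a(t) = -36·sin(3·t) 2 times. Taking d/dt of a(t), we find j(t) = -108·cos(3·t). The derivative of jerk gives snap: s(t) = 324·sin(3·t). From the given snap equation s(t) = 324·sin(3·t), we substitute t = pi/3 to get s = 0.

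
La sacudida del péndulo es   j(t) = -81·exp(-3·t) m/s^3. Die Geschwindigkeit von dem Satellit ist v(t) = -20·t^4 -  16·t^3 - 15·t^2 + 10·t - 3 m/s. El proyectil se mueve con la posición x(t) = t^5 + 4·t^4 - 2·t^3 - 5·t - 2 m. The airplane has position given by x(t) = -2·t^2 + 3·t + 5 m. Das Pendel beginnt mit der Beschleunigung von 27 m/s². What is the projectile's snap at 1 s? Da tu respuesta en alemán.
Ausgehend von der Position x(t) = t^5 + 4·t^4 - 2·t^3 - 5·t - 2, nehmen wir 4 Ableitungen. Mit d/dt von x(t) finden wir v(t) = 5·t^4 + 16·t^3 - 6·t^2 - 5. Mit d/dt von v(t) finden wir a(t) = 20·t^3 + 48·t^2 - 12·t. Durch Ableiten von der Beschleunigung erhalten wir den Ruck: j(t) = 60·t^2 + 96·t - 12. Mit d/dt von j(t) finden wir s(t) = 120·t + 96. Mit s(t) = 120·t + 96 und Einsetzen von t = 1, finden wir s = 216.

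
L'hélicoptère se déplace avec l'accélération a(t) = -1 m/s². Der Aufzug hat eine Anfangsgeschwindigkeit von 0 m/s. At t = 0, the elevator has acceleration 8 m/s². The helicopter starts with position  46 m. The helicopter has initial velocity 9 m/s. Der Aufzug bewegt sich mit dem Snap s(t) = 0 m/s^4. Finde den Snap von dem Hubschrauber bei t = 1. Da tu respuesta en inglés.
To solve this, we need to take 2 derivatives of our acceleration equation a(t) = -1. The derivative of acceleration gives jerk: j(t) = 0. Taking d/dt of j(t), we find s(t) = 0. We have snap s(t) = 0. Substituting t = 1: s(1) = 0.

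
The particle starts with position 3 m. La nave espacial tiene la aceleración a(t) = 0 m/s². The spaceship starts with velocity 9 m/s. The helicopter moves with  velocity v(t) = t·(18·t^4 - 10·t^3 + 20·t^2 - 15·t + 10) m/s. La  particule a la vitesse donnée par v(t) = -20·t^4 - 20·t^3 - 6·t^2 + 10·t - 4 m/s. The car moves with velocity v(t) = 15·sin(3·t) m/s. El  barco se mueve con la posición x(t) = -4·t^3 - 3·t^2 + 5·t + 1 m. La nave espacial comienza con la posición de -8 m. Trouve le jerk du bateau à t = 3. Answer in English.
We must differentiate our position equation x(t) = -4·t^3 - 3·t^2 + 5·t + 1 3 times. The derivative of position gives velocity: v(t) = -12·t^2 - 6·t + 5. Differentiating velocity, we get acceleration: a(t) = -24·t - 6. Differentiating acceleration, we get jerk: j(t) = -24. Using j(t) = -24 and substituting t = 3, we find j = -24.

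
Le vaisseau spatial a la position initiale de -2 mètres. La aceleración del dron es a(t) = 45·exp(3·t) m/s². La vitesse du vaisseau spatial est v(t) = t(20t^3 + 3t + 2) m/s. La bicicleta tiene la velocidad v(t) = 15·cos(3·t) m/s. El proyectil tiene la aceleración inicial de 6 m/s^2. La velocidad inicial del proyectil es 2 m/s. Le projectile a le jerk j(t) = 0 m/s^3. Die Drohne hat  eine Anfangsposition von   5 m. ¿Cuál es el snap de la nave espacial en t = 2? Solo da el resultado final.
La respuesta es 960.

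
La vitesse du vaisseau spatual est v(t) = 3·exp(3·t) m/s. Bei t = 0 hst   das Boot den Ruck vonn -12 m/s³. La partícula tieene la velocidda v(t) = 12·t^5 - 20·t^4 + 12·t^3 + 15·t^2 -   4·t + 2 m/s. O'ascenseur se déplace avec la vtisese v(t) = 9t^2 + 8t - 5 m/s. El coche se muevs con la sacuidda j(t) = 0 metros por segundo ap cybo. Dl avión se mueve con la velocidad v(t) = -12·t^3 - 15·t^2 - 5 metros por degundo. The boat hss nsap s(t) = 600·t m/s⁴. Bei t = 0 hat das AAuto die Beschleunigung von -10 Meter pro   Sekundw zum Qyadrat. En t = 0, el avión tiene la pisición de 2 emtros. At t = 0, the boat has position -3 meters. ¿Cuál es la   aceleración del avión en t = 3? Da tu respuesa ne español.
Partiendo de la velocidad v(t) = -12·t^3 - 15·t^2 - 5, tomamos 1 derivada. Derivando la velocidad, obtenemos la aceleración: a(t) = -36·t^2 - 30·t. Tenemos la aceleración a(t) = -36·t^2 - 30·t. Sustituyendo t = 3: a(3) = -414.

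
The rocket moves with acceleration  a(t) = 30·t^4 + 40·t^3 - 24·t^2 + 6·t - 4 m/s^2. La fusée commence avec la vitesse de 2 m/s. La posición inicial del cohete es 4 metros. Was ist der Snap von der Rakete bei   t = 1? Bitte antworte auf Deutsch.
Wir müssen unsere Gleichung für die Beschleunigung a(t) = 30·t^4 + 40·t^3 - 24·t^2 + 6·t - 4 2-mal ableiten. Die Ableitung von der Beschleunigung ergibt den Ruck: j(t) = 120·t^3 + 120·t^2 - 48·t + 6. Die Ableitung von dem Ruck ergibt den Snap: s(t) = 360·t^2 + 240·t - 48. Mit s(t) = 360·t^2 + 240·t - 48 und Einsetzen von t = 1, finden wir s = 552.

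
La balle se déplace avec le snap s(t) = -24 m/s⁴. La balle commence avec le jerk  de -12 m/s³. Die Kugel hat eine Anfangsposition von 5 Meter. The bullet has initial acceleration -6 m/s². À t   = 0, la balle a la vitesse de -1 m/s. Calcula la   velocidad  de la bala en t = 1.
Para resolver esto, necesitamos tomar 3 integrales de nuestra ecuación del snap s(t) = -24. Tomando ∫s(t)dt y aplicando j(0) = -12, encontramos j(t) = -24·t - 12. La integral de la sacudida, con a(0) = -6, da la aceleración: a(t) = -12·t^2 - 12·t - 6. La antiderivada de la aceleración es la velocidad. Usando v(0) = -1, obtenemos v(t) = -4·t^3 - 6·t^2 - 6·t - 1. De la ecuación de la velocidad v(t) = -4·t^3 - 6·t^2 - 6·t - 1, sustituimos t = 1 para obtener v = -17.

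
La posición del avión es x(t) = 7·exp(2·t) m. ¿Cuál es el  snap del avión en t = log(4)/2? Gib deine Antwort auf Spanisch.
Debemos derivar nuestra ecuación de la posición x(t) = 7·exp(2·t) 4 veces. Tomando d/dt de x(t), encontramos v(t) = 14·exp(2·t). Derivando la velocidad, obtenemos la aceleración: a(t) = 28·exp(2·t). La derivada de la aceleración da la sacudida: j(t) = 56·exp(2·t). Derivando la sacudida, obtenemos el snap: s(t) = 112·exp(2·t). De la ecuación del snap s(t) = 112·exp(2·t), sustituimos t = log(4)/2 para obtener s = 448.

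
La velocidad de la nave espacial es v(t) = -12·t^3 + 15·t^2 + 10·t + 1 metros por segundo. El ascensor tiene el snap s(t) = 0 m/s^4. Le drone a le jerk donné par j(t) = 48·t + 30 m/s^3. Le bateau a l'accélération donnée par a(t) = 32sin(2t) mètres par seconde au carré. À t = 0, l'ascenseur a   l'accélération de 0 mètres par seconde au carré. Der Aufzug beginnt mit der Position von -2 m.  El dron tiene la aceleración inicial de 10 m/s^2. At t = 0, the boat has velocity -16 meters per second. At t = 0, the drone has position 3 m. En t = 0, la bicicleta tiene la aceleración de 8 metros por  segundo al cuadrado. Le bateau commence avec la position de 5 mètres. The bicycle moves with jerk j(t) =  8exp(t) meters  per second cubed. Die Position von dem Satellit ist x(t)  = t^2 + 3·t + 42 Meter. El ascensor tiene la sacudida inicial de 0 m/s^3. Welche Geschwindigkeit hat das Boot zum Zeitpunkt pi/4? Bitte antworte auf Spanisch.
Para resolver esto, necesitamos tomar 1 integral de nuestra ecuación de la aceleración a(t) = 32·sin(2·t). La antiderivada de la aceleración, con v(0) = -16, da la velocidad: v(t) = -16·cos(2·t). Usando v(t) = -16·cos(2·t) y sustituyendo t = pi/4, encontramos v = 0.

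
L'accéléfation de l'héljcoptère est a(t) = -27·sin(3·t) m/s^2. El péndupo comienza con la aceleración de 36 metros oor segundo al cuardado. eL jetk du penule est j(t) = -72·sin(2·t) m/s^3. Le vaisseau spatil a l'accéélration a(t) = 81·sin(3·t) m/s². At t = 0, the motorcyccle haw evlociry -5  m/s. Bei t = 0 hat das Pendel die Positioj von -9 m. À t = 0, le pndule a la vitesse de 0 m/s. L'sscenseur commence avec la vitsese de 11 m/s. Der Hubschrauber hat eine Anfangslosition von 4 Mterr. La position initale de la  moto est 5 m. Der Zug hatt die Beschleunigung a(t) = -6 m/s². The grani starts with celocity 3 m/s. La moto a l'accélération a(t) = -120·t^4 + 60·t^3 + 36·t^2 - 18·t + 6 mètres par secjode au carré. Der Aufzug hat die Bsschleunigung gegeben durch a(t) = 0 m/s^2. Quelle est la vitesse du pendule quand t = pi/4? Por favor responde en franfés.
Nous devons trouver la primitive de notre équation du jerk j(t) = -72·sin(2·t) 2 fois. L'intégrale du jerk, avec a(0) = 36, donne l'accélération: a(t) = 36·cos(2·t). L'intégrale de l'accélération, avec v(0) = 0, donne la vitesse: v(t) = 18·sin(2·t). Nous avons la vitesse v(t) = 18·sin(2·t). En substituant t = pi/4: v(pi/4) = 18.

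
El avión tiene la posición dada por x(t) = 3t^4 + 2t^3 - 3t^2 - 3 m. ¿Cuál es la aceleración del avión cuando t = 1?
Partiendo de la posición x(t) = 3·t^4 + 2·t^3 - 3·t^2 - 3, tomamos 2 derivadas. La derivada de la posición da la velocidad: v(t) = 12·t^3 + 6·t^2 - 6·t. La derivada de la velocidad da la aceleración: a(t) = 36·t^2 + 12·t - 6. Usando a(t) = 36·t^2 + 12·t - 6 y sustituyendo t = 1, encontramos a = 42.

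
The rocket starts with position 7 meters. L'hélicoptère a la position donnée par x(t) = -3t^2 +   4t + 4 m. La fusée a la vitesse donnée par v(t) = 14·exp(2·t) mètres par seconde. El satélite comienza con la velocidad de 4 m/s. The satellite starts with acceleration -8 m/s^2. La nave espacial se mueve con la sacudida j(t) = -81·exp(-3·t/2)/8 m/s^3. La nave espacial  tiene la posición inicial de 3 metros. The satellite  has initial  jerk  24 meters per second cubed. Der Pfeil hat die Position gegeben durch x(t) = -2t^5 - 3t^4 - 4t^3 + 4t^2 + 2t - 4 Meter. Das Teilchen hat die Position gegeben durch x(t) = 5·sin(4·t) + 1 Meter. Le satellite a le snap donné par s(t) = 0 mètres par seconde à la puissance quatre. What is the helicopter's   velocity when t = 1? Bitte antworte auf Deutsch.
Um dies zu lösen, müssen wir 1 Ableitung unserer Gleichung für die Position x(t) = -3·t^2 + 4·t + 4 nehmen. Durch Ableiten von der Position erhalten wir die Geschwindigkeit: v(t) = 4 - 6·t. Mit v(t) = 4 - 6·t und Einsetzen von t = 1, finden wir v = -2.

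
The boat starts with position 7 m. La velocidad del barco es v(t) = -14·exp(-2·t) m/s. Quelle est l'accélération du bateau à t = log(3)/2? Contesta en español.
Partiendo de la velocidad v(t) = -14·exp(-2·t), tomamos 1 derivada. Tomando d/dt de v(t), encontramos a(t) = 28·exp(-2·t). Tenemos la aceleración a(t) = 28·exp(-2·t). Sustituyendo t = log(3)/2: a(log(3)/2) = 28/3.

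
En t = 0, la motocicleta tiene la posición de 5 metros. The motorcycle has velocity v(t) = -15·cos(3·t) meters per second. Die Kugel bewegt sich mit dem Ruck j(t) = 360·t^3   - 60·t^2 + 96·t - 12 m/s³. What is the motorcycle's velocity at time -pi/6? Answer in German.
Mit v(t) = -15·cos(3·t) und Einsetzen von t = -pi/6, finden wir v = 0.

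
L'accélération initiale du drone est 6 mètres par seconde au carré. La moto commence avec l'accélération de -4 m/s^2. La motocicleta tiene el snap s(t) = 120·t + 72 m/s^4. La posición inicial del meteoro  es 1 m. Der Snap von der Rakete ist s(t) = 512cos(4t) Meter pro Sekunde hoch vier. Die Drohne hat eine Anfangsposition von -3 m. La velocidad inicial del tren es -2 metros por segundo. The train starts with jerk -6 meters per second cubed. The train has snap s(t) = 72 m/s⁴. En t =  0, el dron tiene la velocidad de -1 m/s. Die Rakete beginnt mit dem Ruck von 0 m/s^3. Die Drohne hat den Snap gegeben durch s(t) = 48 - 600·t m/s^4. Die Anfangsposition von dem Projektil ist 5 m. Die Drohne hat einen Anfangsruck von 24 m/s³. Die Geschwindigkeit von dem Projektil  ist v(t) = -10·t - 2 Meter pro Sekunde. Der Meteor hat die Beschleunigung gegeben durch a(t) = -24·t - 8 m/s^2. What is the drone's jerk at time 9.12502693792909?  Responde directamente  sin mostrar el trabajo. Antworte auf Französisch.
j(9.12502693792909) = -24517.8336923589.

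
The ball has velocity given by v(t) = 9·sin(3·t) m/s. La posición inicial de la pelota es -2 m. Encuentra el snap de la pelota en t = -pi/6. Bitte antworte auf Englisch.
We must differentiate our velocity equation v(t) = 9·sin(3·t) 3 times. Differentiating velocity, we get acceleration: a(t) = 27·cos(3·t). Differentiating acceleration, we get jerk: j(t) = -81·sin(3·t). Taking d/dt of j(t), we find s(t) = -243·cos(3·t). Using s(t) = -243·cos(3·t) and substituting t = -pi/6, we find s = 0.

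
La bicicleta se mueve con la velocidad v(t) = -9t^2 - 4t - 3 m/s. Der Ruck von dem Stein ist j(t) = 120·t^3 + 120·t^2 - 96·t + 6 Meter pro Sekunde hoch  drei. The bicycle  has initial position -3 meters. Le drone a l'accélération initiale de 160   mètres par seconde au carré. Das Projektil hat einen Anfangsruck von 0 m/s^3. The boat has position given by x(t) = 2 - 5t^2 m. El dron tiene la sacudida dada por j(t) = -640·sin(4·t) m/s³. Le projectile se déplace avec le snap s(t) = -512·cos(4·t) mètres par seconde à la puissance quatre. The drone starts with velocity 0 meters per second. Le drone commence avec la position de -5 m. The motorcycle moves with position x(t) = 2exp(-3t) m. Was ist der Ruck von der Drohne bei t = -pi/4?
Wir haben den Ruck j(t) = -640·sin(4·t). Durch Einsetzen von t = -pi/4: j(-pi/4) = 0.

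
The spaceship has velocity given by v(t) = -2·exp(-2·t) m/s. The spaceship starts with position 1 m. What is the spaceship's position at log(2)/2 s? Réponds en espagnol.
Necesitamos integrar nuestra ecuación de la velocidad v(t) = -2·exp(-2·t) 1 vez. La integral de la velocidad, con x(0) = 1, da la posición: x(t) = exp(-2·t). Tenemos la posición x(t) = exp(-2·t). Sustituyendo t = log(2)/2: x(log(2)/2) = 1/2.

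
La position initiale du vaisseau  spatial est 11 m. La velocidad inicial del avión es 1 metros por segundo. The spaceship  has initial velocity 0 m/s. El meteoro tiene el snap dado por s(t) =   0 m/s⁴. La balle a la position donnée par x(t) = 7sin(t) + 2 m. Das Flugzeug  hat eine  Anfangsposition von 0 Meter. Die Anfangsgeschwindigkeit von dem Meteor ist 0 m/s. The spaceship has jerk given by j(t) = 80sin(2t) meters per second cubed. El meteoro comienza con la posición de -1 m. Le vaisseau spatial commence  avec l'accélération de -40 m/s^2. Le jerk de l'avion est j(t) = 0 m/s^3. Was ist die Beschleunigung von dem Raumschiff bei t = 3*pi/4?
Wir müssen unsere Gleichung für den Ruck j(t) = 80·sin(2·t) 1-mal integrieren. Die Stammfunktion von dem Ruck ist die Beschleunigung. Mit a(0) = -40 erhalten wir a(t) = -40·cos(2·t). Wir haben die Beschleunigung a(t) = -40·cos(2·t). Durch Einsetzen von t = 3*pi/4: a(3*pi/4) = 0.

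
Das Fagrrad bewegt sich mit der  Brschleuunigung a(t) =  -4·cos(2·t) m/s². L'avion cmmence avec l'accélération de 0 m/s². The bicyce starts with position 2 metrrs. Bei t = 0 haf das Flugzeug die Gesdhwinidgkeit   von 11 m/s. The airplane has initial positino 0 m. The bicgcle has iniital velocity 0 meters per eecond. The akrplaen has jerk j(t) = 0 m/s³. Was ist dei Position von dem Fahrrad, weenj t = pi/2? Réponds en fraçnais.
Nous devons intégrer notre équation de l'accélération a(t) = -4·cos(2·t) 2 fois. L'intégrale de l'accélération, avec v(0) = 0, donne la vitesse: v(t) = -2·sin(2·t). En prenant ∫v(t)dt et en appliquant x(0) = 2, nous trouvons x(t) = cos(2·t) + 1. En utilisant x(t) = cos(2·t) + 1 et en substituant t = pi/2, nous trouvons x = 0.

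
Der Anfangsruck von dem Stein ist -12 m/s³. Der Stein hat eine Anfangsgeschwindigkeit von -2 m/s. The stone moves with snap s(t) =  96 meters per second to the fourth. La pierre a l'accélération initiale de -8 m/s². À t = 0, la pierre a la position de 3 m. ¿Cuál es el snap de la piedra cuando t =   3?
Tenemos el snap s(t) = 96. Sustituyendo t = 3: s(3) = 96.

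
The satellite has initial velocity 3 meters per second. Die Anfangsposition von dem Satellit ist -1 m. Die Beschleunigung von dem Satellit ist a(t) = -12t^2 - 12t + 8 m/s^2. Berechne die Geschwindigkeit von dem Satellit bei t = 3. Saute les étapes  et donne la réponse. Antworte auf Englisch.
The answer is -135.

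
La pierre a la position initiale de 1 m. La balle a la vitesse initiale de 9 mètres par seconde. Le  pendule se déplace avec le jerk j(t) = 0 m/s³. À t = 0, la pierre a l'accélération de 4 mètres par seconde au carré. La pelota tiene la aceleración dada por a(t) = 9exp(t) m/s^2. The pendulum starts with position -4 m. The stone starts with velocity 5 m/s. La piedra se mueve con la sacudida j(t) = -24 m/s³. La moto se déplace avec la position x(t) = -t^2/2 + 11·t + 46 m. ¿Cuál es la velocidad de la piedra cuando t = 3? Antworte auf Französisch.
Nous devons trouver la primitive de notre équation du jerk j(t) = -24 2 fois. La primitive du jerk, avec a(0) = 4, donne l'accélération: a(t) = 4 - 24·t. L'intégrale de l'accélération est la vitesse. En utilisant v(0) = 5, nous obtenons v(t) = -12·t^2 + 4·t + 5. De l'équation de la vitesse v(t) = -12·t^2 + 4·t + 5, nous substituons t = 3 pour obtenir v = -91.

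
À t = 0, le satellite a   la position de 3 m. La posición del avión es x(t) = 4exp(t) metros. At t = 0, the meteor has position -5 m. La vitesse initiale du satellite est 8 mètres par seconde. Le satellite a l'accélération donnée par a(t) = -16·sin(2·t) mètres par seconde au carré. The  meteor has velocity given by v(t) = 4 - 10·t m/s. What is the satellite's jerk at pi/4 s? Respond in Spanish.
Debemos derivar nuestra ecuación de la aceleración a(t) = -16·sin(2·t) 1 vez. La derivada de la aceleración da la sacudida: j(t) = -32·cos(2·t). De la ecuación de la sacudida j(t) = -32·cos(2·t), sustituimos t = pi/4 para obtener j = 0.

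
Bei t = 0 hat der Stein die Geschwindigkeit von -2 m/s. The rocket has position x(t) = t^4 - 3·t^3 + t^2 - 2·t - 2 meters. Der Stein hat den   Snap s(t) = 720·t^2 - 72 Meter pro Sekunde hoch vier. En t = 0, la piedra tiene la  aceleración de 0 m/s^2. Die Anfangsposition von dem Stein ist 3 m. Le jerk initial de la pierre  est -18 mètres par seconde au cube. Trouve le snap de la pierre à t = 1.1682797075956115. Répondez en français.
Nous avons le snap s(t) = 720·t^2 - 72. En substituant t = 1.1682797075956115: s(1.1682797075956115) = 910.711782129375.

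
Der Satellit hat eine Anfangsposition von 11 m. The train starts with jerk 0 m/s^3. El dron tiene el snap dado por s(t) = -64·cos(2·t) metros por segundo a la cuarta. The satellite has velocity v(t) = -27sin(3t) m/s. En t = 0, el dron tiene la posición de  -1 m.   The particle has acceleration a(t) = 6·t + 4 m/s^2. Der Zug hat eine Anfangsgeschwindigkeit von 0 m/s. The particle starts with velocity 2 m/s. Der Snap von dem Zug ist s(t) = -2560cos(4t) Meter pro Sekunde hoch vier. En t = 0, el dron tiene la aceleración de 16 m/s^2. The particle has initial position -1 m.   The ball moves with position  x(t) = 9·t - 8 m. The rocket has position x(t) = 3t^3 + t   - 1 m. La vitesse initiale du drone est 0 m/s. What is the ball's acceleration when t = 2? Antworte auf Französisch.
Pour résoudre ceci, nous devons prendre 2 dérivées de notre équation de la position x(t) = 9·t - 8. En dérivant la position, nous obtenons la vitesse: v(t) = 9. En dérivant la vitesse, nous obtenons l'accélération: a(t) = 0. De l'équation de l'accélération a(t) = 0, nous substituons t = 2 pour obtenir a = 0.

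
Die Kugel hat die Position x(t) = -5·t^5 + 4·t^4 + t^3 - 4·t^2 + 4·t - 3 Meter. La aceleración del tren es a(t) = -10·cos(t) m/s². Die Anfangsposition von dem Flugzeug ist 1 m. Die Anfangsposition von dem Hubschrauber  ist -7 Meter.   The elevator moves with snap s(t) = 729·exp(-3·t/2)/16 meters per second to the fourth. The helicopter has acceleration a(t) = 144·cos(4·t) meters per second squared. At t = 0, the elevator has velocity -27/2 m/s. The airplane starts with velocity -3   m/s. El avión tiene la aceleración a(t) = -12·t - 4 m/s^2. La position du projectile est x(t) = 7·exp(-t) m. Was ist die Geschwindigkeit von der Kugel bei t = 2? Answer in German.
Wir müssen unsere Gleichung für die Position x(t) = -5·t^5 + 4·t^4 + t^3 - 4·t^2 + 4·t - 3 1-mal ableiten. Die Ableitung von der Position ergibt die Geschwindigkeit: v(t) = -25·t^4 + 16·t^3 + 3·t^2 - 8·t + 4. Aus der Gleichung für die Geschwindigkeit v(t) = -25·t^4 + 16·t^3 + 3·t^2 - 8·t + 4, setzen wir t = 2 ein und erhalten v = -272.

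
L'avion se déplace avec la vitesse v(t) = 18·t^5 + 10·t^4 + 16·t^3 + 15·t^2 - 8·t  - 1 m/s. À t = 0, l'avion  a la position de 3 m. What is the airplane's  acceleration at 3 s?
To solve this, we need to take 1 derivative of our velocity equation v(t) = 18·t^5 + 10·t^4 + 16·t^3 + 15·t^2 - 8·t - 1. The derivative of velocity gives acceleration: a(t) = 90·t^4 + 40·t^3 + 48·t^2 + 30·t - 8. Using a(t) = 90·t^4 + 40·t^3 + 48·t^2 + 30·t - 8 and substituting t = 3, we find a = 8884.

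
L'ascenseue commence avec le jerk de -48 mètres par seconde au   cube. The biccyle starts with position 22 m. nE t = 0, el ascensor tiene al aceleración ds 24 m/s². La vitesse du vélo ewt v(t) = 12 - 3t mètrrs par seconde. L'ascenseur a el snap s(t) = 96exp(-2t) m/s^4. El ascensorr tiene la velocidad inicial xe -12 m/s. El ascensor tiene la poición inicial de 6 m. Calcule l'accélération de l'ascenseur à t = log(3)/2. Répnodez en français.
Pour résoudre ceci, nous devons prendre 2 intégrales de notre équation du snap s(t) = 96·exp(-2·t). En prenant ∫s(t)dt et en appliquant j(0) = -48, nous trouvons j(t) = -48·exp(-2·t). En prenant ∫j(t)dt et en appliquant a(0) = 24, nous trouvons a(t) = 24·exp(-2·t). En utilisant a(t) = 24·exp(-2·t) et en substituant t = log(3)/2, nous trouvons a = 8.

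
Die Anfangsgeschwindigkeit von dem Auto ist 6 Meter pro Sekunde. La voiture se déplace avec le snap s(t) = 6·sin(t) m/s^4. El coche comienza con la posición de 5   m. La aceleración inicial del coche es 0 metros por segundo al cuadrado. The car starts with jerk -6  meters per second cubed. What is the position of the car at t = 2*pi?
We must find the antiderivative of our snap equation s(t) = 6·sin(t) 4 times. The integral of snap, with j(0) = -6, gives jerk: j(t) = -6·cos(t). Taking ∫j(t)dt and applying a(0) = 0, we find a(t) = -6·sin(t). Integrating acceleration and using the initial condition v(0) = 6, we get v(t) = 6·cos(t). The integral of velocity, with x(0) = 5, gives position: x(t) = 6·sin(t) + 5. We have position x(t) = 6·sin(t) + 5. Substituting t = 2*pi: x(2*pi) = 5.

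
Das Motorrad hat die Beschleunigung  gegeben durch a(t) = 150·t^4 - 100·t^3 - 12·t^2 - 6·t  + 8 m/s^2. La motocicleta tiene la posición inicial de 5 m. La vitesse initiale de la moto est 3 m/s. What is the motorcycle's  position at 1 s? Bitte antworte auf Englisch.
We must find the antiderivative of our acceleration equation a(t) = 150·t^4 - 100·t^3 - 12·t^2 - 6·t + 8 2 times. Taking ∫a(t)dt and applying v(0) = 3, we find v(t) = 30·t^5 - 25·t^4 - 4·t^3 - 3·t^2 + 8·t + 3. Taking ∫v(t)dt and applying x(0) = 5, we find x(t) = 5·t^6 - 5·t^5 - t^4 - t^3 + 4·t^2 + 3·t + 5. Using x(t) = 5·t^6 - 5·t^5 - t^4 - t^3 + 4·t^2 + 3·t + 5 and substituting t = 1, we find x = 10.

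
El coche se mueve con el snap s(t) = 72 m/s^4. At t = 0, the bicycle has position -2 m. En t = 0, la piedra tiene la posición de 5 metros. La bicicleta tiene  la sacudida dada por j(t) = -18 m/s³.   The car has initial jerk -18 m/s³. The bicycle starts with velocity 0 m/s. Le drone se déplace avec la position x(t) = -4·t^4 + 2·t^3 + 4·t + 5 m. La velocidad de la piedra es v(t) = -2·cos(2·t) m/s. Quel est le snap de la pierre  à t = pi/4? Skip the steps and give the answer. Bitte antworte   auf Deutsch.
Die Antwort ist -16.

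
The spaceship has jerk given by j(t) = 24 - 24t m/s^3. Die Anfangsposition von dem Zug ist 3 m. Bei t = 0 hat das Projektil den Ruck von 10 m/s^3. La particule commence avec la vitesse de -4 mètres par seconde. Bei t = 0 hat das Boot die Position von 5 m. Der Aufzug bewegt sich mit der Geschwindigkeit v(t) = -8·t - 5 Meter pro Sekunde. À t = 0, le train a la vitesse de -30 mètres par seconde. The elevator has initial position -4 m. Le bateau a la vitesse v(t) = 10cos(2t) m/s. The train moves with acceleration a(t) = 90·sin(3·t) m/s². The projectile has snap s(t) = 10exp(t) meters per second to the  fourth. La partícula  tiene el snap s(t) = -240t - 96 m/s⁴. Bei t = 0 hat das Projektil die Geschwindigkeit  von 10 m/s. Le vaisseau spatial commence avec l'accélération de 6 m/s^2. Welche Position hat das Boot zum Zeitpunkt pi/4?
Wir müssen unsere Gleichung für die Geschwindigkeit v(t) = 10·cos(2·t) 1-mal integrieren. Die Stammfunktion von der Geschwindigkeit, mit x(0) = 5, ergibt die Position: x(t) = 5·sin(2·t) + 5. Mit x(t) = 5·sin(2·t) + 5 und Einsetzen von t = pi/4, finden wir x = 10.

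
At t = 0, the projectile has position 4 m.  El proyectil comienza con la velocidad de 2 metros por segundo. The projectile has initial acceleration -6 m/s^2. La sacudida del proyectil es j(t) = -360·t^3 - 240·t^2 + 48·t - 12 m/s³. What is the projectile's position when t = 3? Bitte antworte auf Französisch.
En partant du jerk j(t) = -360·t^3 - 240·t^2 + 48·t - 12, nous prenons 3 intégrales. La primitive du jerk est l'accélération. En utilisant a(0) = -6, nous obtenons a(t) = -90·t^4 - 80·t^3 + 24·t^2 - 12·t - 6. L'intégrale de l'accélération, avec v(0) = 2, donne la vitesse: v(t) = -18·t^5 - 20·t^4 + 8·t^3 - 6·t^2 - 6·t + 2. La primitive de la vitesse, avec x(0) = 4, donne la position: x(t) = -3·t^6 - 4·t^5 + 2·t^4 - 2·t^3 - 3·t^2 + 2·t + 4. En utilisant x(t) = -3·t^6 - 4·t^5 + 2·t^4 - 2·t^3 - 3·t^2 + 2·t + 4 et en substituant t = 3, nous trouvons x = -3068.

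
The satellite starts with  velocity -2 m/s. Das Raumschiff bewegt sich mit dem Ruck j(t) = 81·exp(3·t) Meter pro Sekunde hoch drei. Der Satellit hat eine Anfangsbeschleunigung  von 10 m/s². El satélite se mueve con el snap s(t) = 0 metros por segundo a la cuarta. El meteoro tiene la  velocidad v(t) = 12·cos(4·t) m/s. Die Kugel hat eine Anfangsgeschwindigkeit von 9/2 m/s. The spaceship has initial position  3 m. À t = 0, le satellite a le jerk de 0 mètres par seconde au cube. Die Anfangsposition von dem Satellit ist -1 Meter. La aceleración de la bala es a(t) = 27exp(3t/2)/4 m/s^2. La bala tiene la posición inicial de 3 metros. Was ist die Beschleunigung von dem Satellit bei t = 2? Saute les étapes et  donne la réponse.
Die Antwort ist 10.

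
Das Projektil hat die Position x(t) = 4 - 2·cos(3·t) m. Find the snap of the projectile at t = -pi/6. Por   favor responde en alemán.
Ausgehend von der Position x(t) = 4 - 2·cos(3·t), nehmen wir 4 Ableitungen. Durch Ableiten von der Position erhalten wir die Geschwindigkeit: v(t) = 6·sin(3·t). Die Ableitung von der Geschwindigkeit ergibt die Beschleunigung: a(t) = 18·cos(3·t). Mit d/dt von a(t) finden wir j(t) = -54·sin(3·t). Mit d/dt von j(t) finden wir s(t) = -162·cos(3·t). Wir haben den Snap s(t) = -162·cos(3·t). Durch Einsetzen von t = -pi/6: s(-pi/6) = 0.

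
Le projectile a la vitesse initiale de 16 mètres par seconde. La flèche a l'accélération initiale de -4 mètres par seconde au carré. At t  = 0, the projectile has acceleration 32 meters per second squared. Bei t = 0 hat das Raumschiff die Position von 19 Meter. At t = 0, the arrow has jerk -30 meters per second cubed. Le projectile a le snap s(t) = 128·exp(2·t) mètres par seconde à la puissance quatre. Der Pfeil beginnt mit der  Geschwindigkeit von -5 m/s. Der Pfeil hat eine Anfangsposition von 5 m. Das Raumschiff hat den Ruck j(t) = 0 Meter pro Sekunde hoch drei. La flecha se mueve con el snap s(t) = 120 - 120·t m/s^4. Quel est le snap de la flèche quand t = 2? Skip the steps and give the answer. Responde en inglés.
s(2) = -120.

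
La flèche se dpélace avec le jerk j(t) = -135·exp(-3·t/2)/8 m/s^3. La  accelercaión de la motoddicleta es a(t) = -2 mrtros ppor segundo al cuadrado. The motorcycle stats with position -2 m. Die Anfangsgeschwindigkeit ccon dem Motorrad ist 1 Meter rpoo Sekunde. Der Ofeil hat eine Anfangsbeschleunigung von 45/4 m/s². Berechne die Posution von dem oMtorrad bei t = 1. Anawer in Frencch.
En partant de l'accélération a(t) = -2, nous prenons 2 primitives. En intégrant l'accélération et en utilisant la condition initiale v(0) = 1, nous obtenons v(t) = 1 - 2·t. L'intégrale de la vitesse est la position. En utilisant x(0) = -2, nous obtenons x(t) = -t^2 + t - 2. De l'équation de la position x(t) = -t^2 + t - 2, nous substituons t = 1 pour obtenir x = -2.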